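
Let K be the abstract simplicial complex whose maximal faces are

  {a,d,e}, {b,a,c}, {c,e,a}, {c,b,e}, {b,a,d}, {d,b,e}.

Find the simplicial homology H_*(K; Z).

Fix the vertex order a < b < c < d < e and write every simplex with vertices in increasing order. Then dim K = 2 and the simplices of K are:

  0-simplices (5): a, b, c, d, e
  1-simplices (9): ab, ac, ad, ae, bc, bd, be, ce, de
  2-simplices (6): abc, abd, ace, ade, bce, bde

Hence C_0 ≅ Z^5, C_1 ≅ Z^9, C_2 ≅ Z^6.

Boundary ∂_1: C_1 → C_0 is given by ∂[p,q] = [q] − [p]. For instance
  ∂be = e − b.
This gives a 5×9 integer matrix of rank 4; reducing to Smith normal form yields diagonal entries (1,1,1,1).

The boundary map ∂_2: C_2 → C_1 sends each 2-simplex [p,q,r] to [q,r] − [p,r] + [p,q]. For instance
  ∂ace = ce − ae + ac,
  ∂abd = bd − ad + ab.
The 9×6 boundary matrix has rank 5 and Smith normal form diag(1,1,1,1,1).

Computing H_k = (kernel of ∂_k) / (image of ∂_{k+1}):

  H_0: rank C_0 − rank ∂_1 = 5 − 4 = 1, and the invariant factors of ∂_1 are all 1, so H_0 = Z.
  H_1: rank ker ∂_1 − rank ∂_2 = (9 − 4) − 5 = 0, and the invariant factors of ∂_2 are all 1, so H_1 = 0.
  H_2: rank ker ∂_2 − rank ∂_3 = (6 − 5) − 0 = 1, and there is no ∂_3, so H_2 = Z.

H_0 ≅ Z,  H_1 = 0,  H_2 ≅ Z.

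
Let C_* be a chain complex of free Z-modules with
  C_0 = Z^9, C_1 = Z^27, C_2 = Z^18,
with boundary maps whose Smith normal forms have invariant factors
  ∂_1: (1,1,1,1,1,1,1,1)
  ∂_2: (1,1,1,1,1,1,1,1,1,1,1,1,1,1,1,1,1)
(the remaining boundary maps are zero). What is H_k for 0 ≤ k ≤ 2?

H_0 ≅ Z,  H_1 ≅ Z^2,  H_2 ≅ Z.

H_0: b_0 = 9 − 0 − 8 = 1; torsion from ∂_1 factors > 1: none. So H_0 ≅ Z.
H_1: b_1 = 27 − 8 − 17 = 2; torsion from ∂_2 factors > 1: none. So H_1 ≅ Z^2.
H_2: b_2 = 18 − 17 − 0 = 1; torsion from ∂_3 factors > 1: none. So H_2 ≅ Z.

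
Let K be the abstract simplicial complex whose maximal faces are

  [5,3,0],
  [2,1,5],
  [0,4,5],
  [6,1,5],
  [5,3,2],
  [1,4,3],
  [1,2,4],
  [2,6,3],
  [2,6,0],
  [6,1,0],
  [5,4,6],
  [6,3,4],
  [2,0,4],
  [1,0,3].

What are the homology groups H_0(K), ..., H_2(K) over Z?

H_0 ≅ Z,  H_1 ≅ Z^2,  H_2 ≅ Z.

Take the total order 0 < 1 < 2 < 3 < 4 < 5 < 6 on the vertex set. Then K (dimension 2) consists of the simplices:

  0-simplices (7): [0], [1], [2], [3], [4], [5], [6]
  1-simplices (21): [0,1], [0,2], [0,3], [0,4], [0,5], [0,6], [1,2], [1,3], [1,4], [1,5], [1,6], [2,3], [2,4], [2,5], [2,6], [3,4], [3,5], [3,6], [4,5], [4,6], [5,6]
  2-simplices (14): [0,1,3], [0,1,6], [0,2,4], [0,2,6], [0,3,5], [0,4,5], [1,2,4], [1,2,5], [1,3,4], [1,5,6], [2,3,5], [2,3,6], [3,4,6], [4,5,6]

Hence C_0 ≅ Z^7, C_1 ≅ Z^21, C_2 ≅ Z^14.

∂_1: C_1 → C_0 maps an edge to its endpoints' difference, ∂[p,q] = q − p. For instance
  ∂[2,5] = [5] − [2].
As a 7×21 matrix over Z this has rank 6, with invariant factors (1,1,1,1,1,1).

Boundary ∂_2: C_2 → C_1 acts by ∂[p,q,r] = [q,r] − [p,r] + [p,q]. For instance
  ∂[0,2,4] = [2,4] − [0,4] + [0,2],
  ∂[0,1,6] = [1,6] − [0,6] + [0,1].
This gives a 21×14 integer matrix of rank 13; reducing to Smith normal form yields diagonal entries (1,1,1,1,1,1,1,1,1,1,1,1,1).

From H_k ≅ ker(∂_k) / im(∂_{k+1}) we obtain:

  H_0: rank C_0 − rank ∂_1 = 7 − 6 = 1, and the invariant factors of ∂_1 are all 1, so H_0 = Z.
  H_1: rank ker ∂_1 − rank ∂_2 = (21 − 6) − 13 = 2, and the invariant factors of ∂_2 are all 1, so H_1 = Z^2.
  H_2: rank ker ∂_2 − rank ∂_3 = (14 − 13) − 0 = 1, and there is no ∂_3, so H_2 = Z.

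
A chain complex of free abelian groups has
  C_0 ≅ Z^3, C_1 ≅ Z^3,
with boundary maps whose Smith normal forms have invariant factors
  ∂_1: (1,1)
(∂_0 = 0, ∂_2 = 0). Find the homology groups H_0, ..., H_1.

H_0 = Z,  H_1 = Z.

H_0: b_0 = 3 − 0 − 2 = 1; torsion from ∂_1 factors > 1: none. So H_0 = Z.
H_1: b_1 = 3 − 2 − 0 = 1; torsion from ∂_2 factors > 1: none. So H_1 = Z.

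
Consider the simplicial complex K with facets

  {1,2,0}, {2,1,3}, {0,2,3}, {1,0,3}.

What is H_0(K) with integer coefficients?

H_0 = Z.

Order the vertices as 0 < 1 < 2 < 3. Listing each simplex with vertices in this order, K has dimension 2 with simplices:

  0-simplices (4): [0], [1], [2], [3]
  1-simplices (6): [0,1], [0,2], [0,3], [1,2], [1,3], [2,3]
  2-simplices (4): [0,1,2], [0,1,3], [0,2,3], [1,2,3]

Hence C_0 ≅ Z^4, C_1 ≅ Z^6, C_2 ≅ Z^4.

∂_1: C_1 → C_0 maps an edge to its endpoints' difference, ∂[p,q] = q − p.
The 4×6 boundary matrix has rank 3 and Smith normal form diag(1,1,1).

The boundary map ∂_2: C_2 → C_1 acts by ∂[p,q,r] = [q,r] − [p,r] + [p,q]. For instance
  ∂[0,1,2] = [1,2] − [0,2] + [0,1],
  ∂[1,2,3] = [2,3] − [1,3] + [1,2].
This gives a 6×4 integer matrix of rank 3; reducing to Smith normal form yields diagonal entries (1,1,1).

Now H_k = ker ∂_k / im ∂_{k+1}, so:

  H_0: rank C_0 − rank ∂_1 = 4 − 3 = 1, and the invariant factors of ∂_1 are all 1, so H_0 = Z.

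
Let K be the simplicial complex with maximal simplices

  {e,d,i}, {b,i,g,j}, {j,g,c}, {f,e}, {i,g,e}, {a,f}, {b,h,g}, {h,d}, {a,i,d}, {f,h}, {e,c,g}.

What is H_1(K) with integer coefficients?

H_1 = Z^3.

Take the total order a < b < c < d < e < f < g < h < i < j on the vertex set. Then K (dimension 3) consists of the simplices:

  0-simplices (10): a, b, c, d, e, f, g, h, i, j
  1-simplices (21): ad, af, ai, bg, bh, bi, bj, ce, cg, cj, de, dh, di, ef, eg, ei, fh, gh, gi, gj, ij
  2-simplices (10): adi, bgh, bgi, bgj, bij, ceg, cgj, dei, egi, gij
  3-simplices (1): bgij

so the chain groups are C_0 ≅ Z^10, C_1 ≅ Z^21, C_2 ≅ Z^10, C_3 ≅ Z^1.

Boundary ∂_1: C_1 → C_0 sends each edge [p,q] (with p < q) to q − p.
As a 10×21 matrix over Z this has rank 9, with invariant factors (1,1,1,1,1,1,1,1,1).

Boundary ∂_2: C_2 → C_1 maps a triangle to the signed sum of its edges. For instance
  ∂adi = di − ai + ad,
  ∂gij = ij − gj + gi.
The 21×10 boundary matrix has rank 9 and Smith normal form diag(1,1,1,1,1,1,1,1,1).

∂_3: C_3 → C_2 sends each 3-simplex σ to the alternating sum Σ_i (−1)^i (σ with its i-th vertex removed). For instance
  ∂bgij = gij − bij + bgj − bgi.
The 10×1 boundary matrix has rank 1 and Smith normal form diag(1).

From H_k ≅ ker(∂_k) / im(∂_{k+1}) we obtain:

  H_1: rank ker ∂_1 − rank ∂_2 = (21 − 9) − 9 = 3, and the invariant factors of ∂_2 are all 1, so H_1 = Z^3.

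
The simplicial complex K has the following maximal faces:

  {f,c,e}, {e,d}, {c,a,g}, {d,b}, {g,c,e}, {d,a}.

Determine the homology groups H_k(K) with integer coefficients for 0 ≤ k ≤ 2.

Order the vertices as a < b < c < d < e < f < g. Listing each simplex with vertices in this order, K has dimension 2 with simplices:

  0-simplices (7): a, b, c, d, e, f, g
  1-simplices (10): ac, ad, ag, bd, ce, cf, cg, de, ef, eg
  2-simplices (3): acg, cef, ceg

Hence C_0 ≅ Z^7, C_1 ≅ Z^10, C_2 ≅ Z^3.

Boundary ∂_1: C_1 → C_0 is given by ∂[p,q] = [q] − [p]. For instance
  ∂cg = g − c.
The resulting 7×10 matrix has rank 6, and its Smith normal form has invariant factors (1,1,1,1,1,1).

The boundary map ∂_2: C_2 → C_1 acts by ∂[p,q,r] = [q,r] − [p,r] + [p,q]. For instance
  ∂acg = cg − ag + ac,
  ∂ceg = eg − cg + ce.
This gives a 10×3 integer matrix of rank 3; reducing to Smith normal form yields diagonal entries (1,1,1).

Now H_k = ker ∂_k / im ∂_{k+1}, so:

  H_0: rank C_0 − rank ∂_1 = 7 − 6 = 1, and the invariant factors of ∂_1 are all 1, so H_0 = Z.
  H_1: rank ker ∂_1 − rank ∂_2 = (10 − 6) − 3 = 1, and the invariant factors of ∂_2 are all 1, so H_1 = Z.
  H_2: rank ker ∂_2 − rank ∂_3 = (3 − 3) − 0 = 0, and there is no ∂_3, so H_2 = 0.

As a check, the Euler characteristic is 7 − 10 + 3 = 0, which agrees with 1 − 1 + 0 = 0.

H_0 = Z,  H_1 = Z,  H_2 = 0.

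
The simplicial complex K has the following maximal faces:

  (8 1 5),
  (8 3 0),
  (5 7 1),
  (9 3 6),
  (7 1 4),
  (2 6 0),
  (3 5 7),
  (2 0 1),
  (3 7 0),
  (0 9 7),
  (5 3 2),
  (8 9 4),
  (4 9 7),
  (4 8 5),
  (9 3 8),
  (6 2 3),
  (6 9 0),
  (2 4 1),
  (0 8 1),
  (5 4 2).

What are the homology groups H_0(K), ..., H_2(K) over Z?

Fix the vertex order 0 < 1 < 2 < 3 < 4 < 5 < 6 < 7 < 8 < 9 and write every simplex with vertices in increasing order. Then dim K = 2 and the simplices of K are:

  0-simplices (10): [0], [1], [2], [3], [4], [5], [6], [7], [8], [9]
  1-simplices (30): (30 of them)
  2-simplices (20): (20 of them)

so the chain groups are C_0 ≅ Z^10, C_1 ≅ Z^30, C_2 ≅ Z^20.

∂_1: C_1 → C_0 sends each edge [p,q] (with p < q) to q − p. For instance
  ∂[0,6] = [6] − [0].
As a 10×30 matrix over Z this has rank 9, with invariant factors (1,1,1,1,1,1,1,1,1).

∂_2: C_2 → C_1 sends each 2-simplex [p,q,r] to [q,r] − [p,r] + [p,q]. For instance
  ∂[1,5,8] = [5,8] − [1,8] + [1,5],
  ∂[0,1,2] = [1,2] − [0,2] + [0,1].
The 30×20 boundary matrix has rank 20 and Smith normal form diag(1,1,1,1,1,1,1,1,1,1,1,1,1,1,1,1,1,1,1,2).

From H_k ≅ ker(∂_k) / im(∂_{k+1}) we obtain:

  H_0: rank C_0 − rank ∂_1 = 10 − 9 = 1, and the invariant factors of ∂_1 are all 1, so H_0 ≅ Z.
  H_1: rank ker ∂_1 − rank ∂_2 = (30 − 9) − 20 = 1, and ∂_2 has invariant factor 2 > 1, so H_1 ≅ Z ⊕ Z/2.
  H_2: rank ker ∂_2 − rank ∂_3 = (20 − 20) − 0 = 0, and there is no ∂_3, so H_2 ≅ 0.

(K is a triangulation of the Klein bottle.)

H_0 = Z,  H_1 = Z ⊕ Z/2,  H_2 = 0.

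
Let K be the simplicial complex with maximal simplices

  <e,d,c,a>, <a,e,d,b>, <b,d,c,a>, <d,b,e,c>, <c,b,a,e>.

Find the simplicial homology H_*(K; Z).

K has 5 vertices, 10 edges, 10 triangles, 5 3-simplices.
rank ∂_0 = 0, rank ∂_1 = 4 ⇒ b_0 = 5 − 0 − 4 = 1; all invariant factors of ∂_1 are 1 so no torsion. So H_0 ≅ Z.
rank ∂_1 = 4, rank ∂_2 = 6 ⇒ b_1 = 10 − 4 − 6 = 0; all invariant factors of ∂_2 are 1 so no torsion. So H_1 ≅ 0.
rank ∂_2 = 6, rank ∂_3 = 4 ⇒ b_2 = 10 − 6 − 4 = 0; all invariant factors of ∂_3 are 1 so no torsion. So H_2 ≅ 0.
rank ∂_3 = 4, rank ∂_4 = 0 ⇒ b_3 = 5 − 4 − 0 = 1. So H_3 ≅ Z.

H_0 ≅ Z,  H_1 = 0,  H_2 = 0,  H_3 ≅ Z.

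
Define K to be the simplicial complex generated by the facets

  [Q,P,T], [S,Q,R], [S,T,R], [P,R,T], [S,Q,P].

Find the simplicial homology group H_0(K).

K has 5 vertices, 10 edges, 5 triangles.
rank ∂_0 = 0, rank ∂_1 = 4 ⇒ b_0 = 5 − 0 − 4 = 1; all invariant factors of ∂_1 are 1 so no torsion. So H_0 = Z.

H_0 ≅ Z.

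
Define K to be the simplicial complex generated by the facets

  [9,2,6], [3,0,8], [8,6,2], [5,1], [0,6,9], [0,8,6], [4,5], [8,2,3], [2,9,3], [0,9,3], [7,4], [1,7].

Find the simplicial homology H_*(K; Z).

H_0 ≅ Z^2,  H_1 ≅ Z,  H_2 ≅ Z.

Order the vertices as 0 < 1 < 2 < 3 < 4 < 5 < 6 < 7 < 8 < 9. Listing each simplex with vertices in this order, K has dimension 2 with simplices:

  0-simplices (10): [0], [1], [2], [3], [4], [5], [6], [7], [8], [9]
  1-simplices (16): [0,3], [0,6], [0,8], [0,9], [1,5], [1,7], [2,3], [2,6], [2,8], [2,9], [3,8], [3,9], [4,5], [4,7], [6,8], [6,9]
  2-simplices (8): [0,3,8], [0,3,9], [0,6,8], [0,6,9], [2,3,8], [2,3,9], [2,6,8], [2,6,9]

giving chain groups C_0 ≅ Z^10, C_1 ≅ Z^16, C_2 ≅ Z^8.

Boundary ∂_1: C_1 → C_0 maps an edge to its endpoints' difference, ∂[p,q] = q − p. For instance
  ∂[6,9] = [9] − [6].
This gives a 10×16 integer matrix of rank 8; reducing to Smith normal form yields diagonal entries (1,1,1,1,1,1,1,1).

∂_2: C_2 → C_1 maps a triangle to the signed sum of its edges. For instance
  ∂[2,3,8] = [3,8] − [2,8] + [2,3],
  ∂[2,6,9] = [6,9] − [2,9] + [2,6].
This gives a 16×8 integer matrix of rank 7; reducing to Smith normal form yields diagonal entries (1,1,1,1,1,1,1).

Now H_k = ker ∂_k / im ∂_{k+1}, so:

  H_0: rank C_0 − rank ∂_1 = 10 − 8 = 2, and the invariant factors of ∂_1 are all 1, so H_0 = Z^2.
  H_1: rank ker ∂_1 − rank ∂_2 = (16 − 8) − 7 = 1, and the invariant factors of ∂_2 are all 1, so H_1 = Z.
  H_2: rank ker ∂_2 − rank ∂_3 = (8 − 7) − 0 = 1, and there is no ∂_3, so H_2 = Z.

As a check, the Euler characteristic is 10 − 16 + 8 = 2, which agrees with 2 − 1 + 1 = 2.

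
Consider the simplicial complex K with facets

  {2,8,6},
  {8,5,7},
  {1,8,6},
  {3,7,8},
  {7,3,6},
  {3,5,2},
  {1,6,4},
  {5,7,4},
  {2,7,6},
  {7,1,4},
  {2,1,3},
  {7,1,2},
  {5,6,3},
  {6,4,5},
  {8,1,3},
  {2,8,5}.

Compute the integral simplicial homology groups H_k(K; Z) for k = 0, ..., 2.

Fix the vertex order 1 < 2 < 3 < 4 < 5 < 6 < 7 < 8 and write every simplex with vertices in increasing order. Then dim K = 2 and the simplices of K are:

  0-simplices (8): [1], [2], [3], [4], [5], [6], [7], [8]
  1-simplices (24): (24 of them)
  2-simplices (16): [1,2,3], [1,2,7], [1,3,8], [1,4,6], [1,4,7], [1,6,8], [2,3,5], [2,5,8], [2,6,7], [2,6,8], [3,5,6], [3,6,7], [3,7,8], [4,5,6], [4,5,7], [5,7,8]

Hence C_0 ≅ Z^8, C_1 ≅ Z^24, C_2 ≅ Z^16.

Boundary ∂_1: C_1 → C_0 is given by ∂[p,q] = [q] − [p]. For instance
  ∂[1,3] = [3] − [1].
As a 8×24 matrix over Z this has rank 7, with invariant factors (1,1,1,1,1,1,1).

Boundary ∂_2: C_2 → C_1 acts by ∂[p,q,r] = [q,r] − [p,r] + [p,q]. For instance
  ∂[2,3,5] = [3,5] − [2,5] + [2,3],
  ∂[1,6,8] = [6,8] − [1,8] + [1,6].
The resulting 24×16 matrix has rank 15, and its Smith normal form has invariant factors (1,1,1,1,1,1,1,1,1,1,1,1,1,1,1).

Now H_k = ker ∂_k / im ∂_{k+1}, so:

  H_0: rank C_0 − rank ∂_1 = 8 − 7 = 1, and the invariant factors of ∂_1 are all 1, so H_0 ≅ Z.
  H_1: rank ker ∂_1 − rank ∂_2 = (24 − 7) − 15 = 2, and the invariant factors of ∂_2 are all 1, so H_1 ≅ Z^2.
  H_2: rank ker ∂_2 − rank ∂_3 = (16 − 15) − 0 = 1, and there is no ∂_3, so H_2 ≅ Z.

H_0 ≅ Z,  H_1 ≅ Z^2,  H_2 ≅ Z.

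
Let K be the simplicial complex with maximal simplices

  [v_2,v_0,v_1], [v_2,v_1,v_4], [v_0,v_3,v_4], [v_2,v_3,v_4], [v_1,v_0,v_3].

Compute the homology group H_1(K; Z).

K has 5 vertices, 10 edges, 5 triangles.
rank ∂_1 = 4, rank ∂_2 = 5 ⇒ b_1 = 10 − 4 − 5 = 1; all invariant factors of ∂_2 are 1 so no torsion. So H_1 ≅ Z.

H_1 ≅ Z.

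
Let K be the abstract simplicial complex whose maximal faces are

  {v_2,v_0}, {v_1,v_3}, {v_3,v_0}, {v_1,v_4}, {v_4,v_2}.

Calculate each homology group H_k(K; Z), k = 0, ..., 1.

H_0 ≅ Z,  H_1 ≅ Z.

Order the vertices as v_0 < v_1 < v_2 < v_3 < v_4. Listing each simplex with vertices in this order, K has dimension 1 with simplices:

  0-simplices (5): [v_0], [v_1], [v_2], [v_3], [v_4]
  1-simplices (5): [v_0,v_2], [v_0,v_3], [v_1,v_3], [v_1,v_4], [v_2,v_4]

giving chain groups C_0 ≅ Z^5, C_1 ≅ Z^5.

∂_1: C_1 → C_0 sends each edge [p,q] (with p < q) to q − p. For instance
  ∂[v_1,v_3] = [v_3] − [v_1].
The 5×5 boundary matrix has rank 4 and Smith normal form diag(1,1,1,1).

Reading off H_k = ker ∂_k / im ∂_{k+1}:

  H_0: rank C_0 − rank ∂_1 = 5 − 4 = 1, and the invariant factors of ∂_1 are all 1, so H_0 ≅ Z.
  H_1: rank ker ∂_1 − rank ∂_2 = (5 − 4) − 0 = 1, and there is no ∂_2, so H_1 ≅ Z.

As a check, the Euler characteristic is 5 − 5 = 0, which agrees with 1 − 1 = 0.
(K is a triangulation of the circle S^1.)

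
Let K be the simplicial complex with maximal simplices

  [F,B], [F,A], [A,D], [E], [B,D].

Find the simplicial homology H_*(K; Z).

K has 5 vertices, 4 edges.
rank ∂_0 = 0, rank ∂_1 = 3 ⇒ b_0 = 5 − 0 − 3 = 2; all invariant factors of ∂_1 are 1 so no torsion. So H_0 ≅ Z^2.
rank ∂_1 = 3, rank ∂_2 = 0 ⇒ b_1 = 4 − 3 − 0 = 1. So H_1 ≅ Z.

H_0 = Z^2,  H_1 = Z.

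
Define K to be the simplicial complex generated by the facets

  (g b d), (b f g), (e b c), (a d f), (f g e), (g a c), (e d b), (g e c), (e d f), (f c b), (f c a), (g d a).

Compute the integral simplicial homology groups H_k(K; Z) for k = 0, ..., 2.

H_0 = Z,  H_1 = Z/2Z,  H_2 = 0.

We work with the vertex ordering a < b < c < d < e < f < g. The simplices of K, each written with vertices in increasing order, are:

  0-simplices (7): a, b, c, d, e, f, g
  1-simplices (18): ac, ad, af, ag, bc, bd, be, bf, bg, ce, cf, cg, de, df, dg, ef, eg, fg
  2-simplices (12): acf, acg, adf, adg, bce, bcf, bde, bdg, bfg, ceg, def, efg

Hence C_0 ≅ Z^7, C_1 ≅ Z^18, C_2 ≅ Z^12.

The boundary map ∂_1: C_1 → C_0 sends each edge [p,q] (with p < q) to q − p. For instance
  ∂be = e − b.
The resulting 7×18 matrix has rank 6, and its Smith normal form has invariant factors (1,1,1,1,1,1).

∂_2: C_2 → C_1 maps a triangle to the signed sum of its edges. For instance
  ∂efg = fg − eg + ef,
  ∂adf = df − af + ad.
This gives a 18×12 integer matrix of rank 12; reducing to Smith normal form yields diagonal entries (1,1,1,1,1,1,1,1,1,1,1,2).

Computing H_k = (kernel of ∂_k) / (image of ∂_{k+1}):

  H_0: rank C_0 − rank ∂_1 = 7 − 6 = 1, and the invariant factors of ∂_1 are all 1, so H_0 ≅ Z.
  H_1: rank ker ∂_1 − rank ∂_2 = (18 − 6) − 12 = 0, and ∂_2 has invariant factor 2 > 1, so H_1 ≅ Z/2Z.
  H_2: rank ker ∂_2 − rank ∂_3 = (12 − 12) − 0 = 0, and there is no ∂_3, so H_2 ≅ 0.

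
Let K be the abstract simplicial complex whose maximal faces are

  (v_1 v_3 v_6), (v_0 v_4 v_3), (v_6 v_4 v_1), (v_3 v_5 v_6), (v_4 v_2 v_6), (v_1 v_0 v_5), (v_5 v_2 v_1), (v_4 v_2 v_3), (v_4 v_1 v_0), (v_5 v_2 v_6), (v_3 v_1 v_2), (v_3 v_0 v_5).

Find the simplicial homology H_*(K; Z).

Take the total order v_0 < v_1 < v_2 < v_3 < v_4 < v_5 < v_6 on the vertex set. Then K (dimension 2) consists of the simplices:

  0-simplices (7): [v_0], [v_1], [v_2], [v_3], [v_4], [v_5], [v_6]
  1-simplices (18): (18 of them)
  2-simplices (12): (12 of them)

giving chain groups C_0 ≅ Z^7, C_1 ≅ Z^18, C_2 ≅ Z^12.

∂_1: C_1 → C_0 sends each edge [p,q] (with p < q) to q − p.
This gives a 7×18 integer matrix of rank 6; reducing to Smith normal form yields diagonal entries (1,1,1,1,1,1).

Boundary ∂_2: C_2 → C_1 maps a triangle to the signed sum of its edges. For instance
  ∂[v_2,v_5,v_6] = [v_5,v_6] − [v_2,v_6] + [v_2,v_5],
  ∂[v_2,v_3,v_4] = [v_3,v_4] − [v_2,v_4] + [v_2,v_3].
As a 18×12 matrix over Z this has rank 12, with invariant factors (1,1,1,1,1,1,1,1,1,1,1,2).

Computing H_k = (kernel of ∂_k) / (image of ∂_{k+1}):

  H_0: rank C_0 − rank ∂_1 = 7 − 6 = 1, and the invariant factors of ∂_1 are all 1, so H_0 ≅ Z.
  H_1: rank ker ∂_1 − rank ∂_2 = (18 − 6) − 12 = 0, and ∂_2 has invariant factor 2 > 1, so H_1 ≅ Z/2.
  H_2: rank ker ∂_2 − rank ∂_3 = (12 − 12) − 0 = 0, and there is no ∂_3, so H_2 ≅ 0.

As a check, the Euler characteristic is 7 − 18 + 12 = 1, which agrees with 1 − 0 + 0 = 1.
(K is a triangulation of the real projective plane RP^2.)

H_0 = Z,  H_1 = Z/2,  H_2 = 0.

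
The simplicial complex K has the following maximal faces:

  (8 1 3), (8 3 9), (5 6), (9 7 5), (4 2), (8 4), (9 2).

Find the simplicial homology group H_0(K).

Take the total order 1 < 2 < 3 < 4 < 5 < 6 < 7 < 8 < 9 on the vertex set. Then K (dimension 2) consists of the simplices:

  0-simplices (9): [1], [2], [3], [4], [5], [6], [7], [8], [9]
  1-simplices (12): [1,3], [1,8], [2,4], [2,9], [3,8], [3,9], [4,8], [5,6], [5,7], [5,9], [7,9], [8,9]
  2-simplices (3): [1,3,8], [3,8,9], [5,7,9]

giving chain groups C_0 ≅ Z^9, C_1 ≅ Z^12, C_2 ≅ Z^3.

The boundary map ∂_1: C_1 → C_0 maps an edge to its endpoints' difference, ∂[p,q] = q − p.
As a 9×12 matrix over Z this has rank 8, with invariant factors (1,1,1,1,1,1,1,1).

∂_2: C_2 → C_1 acts by ∂[p,q,r] = [q,r] − [p,r] + [p,q]. For instance
  ∂[1,3,8] = [3,8] − [1,8] + [1,3],
  ∂[5,7,9] = [7,9] − [5,9] + [5,7].
The 12×3 boundary matrix has rank 3 and Smith normal form diag(1,1,1).

Now H_k = ker ∂_k / im ∂_{k+1}, so:

  H_0: rank C_0 − rank ∂_1 = 9 − 8 = 1, and the invariant factors of ∂_1 are all 1, so H_0 = Z.

H_0 ≅ Z.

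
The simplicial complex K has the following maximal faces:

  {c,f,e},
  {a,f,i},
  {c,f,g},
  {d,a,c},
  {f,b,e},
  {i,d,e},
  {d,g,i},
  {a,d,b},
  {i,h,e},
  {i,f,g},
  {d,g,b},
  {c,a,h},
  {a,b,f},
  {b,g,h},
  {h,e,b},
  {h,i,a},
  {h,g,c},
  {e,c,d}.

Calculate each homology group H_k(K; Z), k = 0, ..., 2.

H_0 = Z,  H_1 = Z^2,  H_2 = Z.

Fix the vertex order a < b < c < d < e < f < g < h < i and write every simplex with vertices in increasing order. Then dim K = 2 and the simplices of K are:

  0-simplices (9): a, b, c, d, e, f, g, h, i
  1-simplices (27): ab, ac, ad, af, ah, ai, bd, be, bf, bg, bh, cd, ce, cf, cg, ch, de, dg, di, ef, eh, ei, fg, fi, gh, gi, hi
  2-simplices (18): abd, abf, acd, ach, afi, ahi, bdg, bef, beh, bgh, cde, cef, cfg, cgh, dei, dgi, ehi, fgi

so the chain groups are C_0 ≅ Z^9, C_1 ≅ Z^27, C_2 ≅ Z^18.

Boundary ∂_1: C_1 → C_0 maps an edge to its endpoints' difference, ∂[p,q] = q − p.
This gives a 9×27 integer matrix of rank 8; reducing to Smith normal form yields diagonal entries (1,1,1,1,1,1,1,1).

Boundary ∂_2: C_2 → C_1 maps a triangle to the signed sum of its edges. For instance
  ∂acd = cd − ad + ac,
  ∂dei = ei − di + de.
As a 27×18 matrix over Z this has rank 17, with invariant factors (1,1,1,1,1,1,1,1,1,1,1,1,1,1,1,1,1).

Computing H_k = (kernel of ∂_k) / (image of ∂_{k+1}):

  H_0: rank C_0 − rank ∂_1 = 9 − 8 = 1, and the invariant factors of ∂_1 are all 1, so H_0 ≅ Z.
  H_1: rank ker ∂_1 − rank ∂_2 = (27 − 8) − 17 = 2, and the invariant factors of ∂_2 are all 1, so H_1 ≅ Z^2.
  H_2: rank ker ∂_2 − rank ∂_3 = (18 − 17) − 0 = 1, and there is no ∂_3, so H_2 ≅ Z.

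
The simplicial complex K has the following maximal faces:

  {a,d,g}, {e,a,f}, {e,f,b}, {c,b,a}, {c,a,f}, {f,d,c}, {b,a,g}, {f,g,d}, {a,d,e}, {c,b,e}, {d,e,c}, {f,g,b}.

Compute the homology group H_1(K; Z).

Fix the vertex order a < b < c < d < e < f < g and write every simplex with vertices in increasing order. Then dim K = 2 and the simplices of K are:

  0-simplices (7): a, b, c, d, e, f, g
  1-simplices (18): ab, ac, ad, ae, af, ag, bc, be, bf, bg, cd, ce, cf, de, df, dg, ef, fg
  2-simplices (12): abc, abg, acf, ade, adg, aef, bce, bef, bfg, cde, cdf, dfg

Hence C_0 ≅ Z^7, C_1 ≅ Z^18, C_2 ≅ Z^12.

The boundary map ∂_1: C_1 → C_0 sends each edge [p,q] (with p < q) to q − p.
The resulting 7×18 matrix has rank 6, and its Smith normal form has invariant factors (1,1,1,1,1,1).

The boundary map ∂_2: C_2 → C_1 sends each 2-simplex [p,q,r] to [q,r] − [p,r] + [p,q]. For instance
  ∂dfg = fg − dg + df,
  ∂cdf = df − cf + cd.
The 18×12 boundary matrix has rank 12 and Smith normal form diag(1,1,1,1,1,1,1,1,1,1,1,2).

From H_k ≅ ker(∂_k) / im(∂_{k+1}) we obtain:

  H_1: rank ker ∂_1 − rank ∂_2 = (18 − 6) − 12 = 0, and ∂_2 has invariant factor 2 > 1, so H_1 = Z/2Z.

H_1 ≅ Z/2Z.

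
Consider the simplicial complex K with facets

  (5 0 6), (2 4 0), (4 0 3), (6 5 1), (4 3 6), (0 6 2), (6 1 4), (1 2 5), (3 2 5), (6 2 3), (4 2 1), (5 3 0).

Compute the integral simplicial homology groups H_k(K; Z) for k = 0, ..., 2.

Take the total order 0 < 1 < 2 < 3 < 4 < 5 < 6 on the vertex set. Then K (dimension 2) consists of the simplices:

  0-simplices (7): [0], [1], [2], [3], [4], [5], [6]
  1-simplices (18): [0,2], [0,3], [0,4], [0,5], [0,6], [1,2], [1,4], [1,5], [1,6], [2,3], [2,4], [2,5], [2,6], [3,4], [3,5], [3,6], [4,6], [5,6]
  2-simplices (12): [0,2,4], [0,2,6], [0,3,4], [0,3,5], [0,5,6], [1,2,4], [1,2,5], [1,4,6], [1,5,6], [2,3,5], [2,3,6], [3,4,6]

so the chain groups are C_0 ≅ Z^7, C_1 ≅ Z^18, C_2 ≅ Z^12.

∂_1: C_1 → C_0 is given by ∂[p,q] = [q] − [p]. For instance
  ∂[3,5] = [5] − [3].
The 7×18 boundary matrix has rank 6 and Smith normal form diag(1,1,1,1,1,1).

The boundary map ∂_2: C_2 → C_1 sends each 2-simplex [p,q,r] to [q,r] − [p,r] + [p,q]. For instance
  ∂[0,2,4] = [2,4] − [0,4] + [0,2],
  ∂[2,3,6] = [3,6] − [2,6] + [2,3].
This gives a 18×12 integer matrix of rank 12; reducing to Smith normal form yields diagonal entries (1,1,1,1,1,1,1,1,1,1,1,2).

Now H_k = ker ∂_k / im ∂_{k+1}, so:

  H_0: rank C_0 − rank ∂_1 = 7 − 6 = 1, and the invariant factors of ∂_1 are all 1, so H_0 = Z.
  H_1: rank ker ∂_1 − rank ∂_2 = (18 − 6) − 12 = 0, and ∂_2 has invariant factor 2 > 1, so H_1 = Z/2.
  H_2: rank ker ∂_2 − rank ∂_3 = (12 − 12) − 0 = 0, and there is no ∂_3, so H_2 = 0.

(K is a triangulation of the real projective plane RP^2.)

H_0 ≅ Z,  H_1 ≅ Z/2,  H_2 = 0.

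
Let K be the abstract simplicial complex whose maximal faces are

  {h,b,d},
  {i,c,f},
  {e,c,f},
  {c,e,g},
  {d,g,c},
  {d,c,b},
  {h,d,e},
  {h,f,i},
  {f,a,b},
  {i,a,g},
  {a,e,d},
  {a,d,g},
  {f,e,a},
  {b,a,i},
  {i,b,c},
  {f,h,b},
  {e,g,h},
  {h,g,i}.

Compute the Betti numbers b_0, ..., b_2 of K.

Fix the vertex order a < b < c < d < e < f < g < h < i and write every simplex with vertices in increasing order. Then dim K = 2 and the simplices of K are:

  0-simplices (9): a, b, c, d, e, f, g, h, i
  1-simplices (27): ab, ad, ae, af, ag, ai, bc, bd, bf, bh, bi, cd, ce, cf, cg, ci, de, dg, dh, ef, eg, eh, fh, fi, gh, gi, hi
  2-simplices (18): abf, abi, ade, adg, aef, agi, bcd, bci, bdh, bfh, cdg, cef, ceg, cfi, deh, egh, fhi, ghi

giving chain groups C_0 ≅ Z^9, C_1 ≅ Z^27, C_2 ≅ Z^18.

Boundary ∂_1: C_1 → C_0 is given by ∂[p,q] = [q] − [p]. For instance
  ∂bf = f − b.
The 9×27 boundary matrix has rank 8 and Smith normal form diag(1,1,1,1,1,1,1,1).

∂_2: C_2 → C_1 acts by ∂[p,q,r] = [q,r] − [p,r] + [p,q]. For instance
  ∂bci = ci − bi + bc,
  ∂aef = ef − af + ae.
The resulting 27×18 matrix has rank 18, and its Smith normal form has invariant factors (1,1,1,1,1,1,1,1,1,1,1,1,1,1,1,1,1,2).

Now H_k = ker ∂_k / im ∂_{k+1}, so:

  H_0: rank C_0 − rank ∂_1 = 9 − 8 = 1, and the invariant factors of ∂_1 are all 1, so H_0 = Z.
  H_1: rank ker ∂_1 − rank ∂_2 = (27 − 8) − 18 = 1, and ∂_2 has invariant factor 2 > 1, so H_1 = Z ⊕ Z/2.
  H_2: rank ker ∂_2 − rank ∂_3 = (18 − 18) − 0 = 0, and there is no ∂_3, so H_2 = 0.

As a check, the Euler characteristic is 9 − 27 + 18 = 0, which agrees with 1 − 1 + 0 = 0.

Hence the Betti numbers are b_0 = 1, b_1 = 1, b_2 = 0.

b_0 = 1, b_1 = 1, b_2 = 0.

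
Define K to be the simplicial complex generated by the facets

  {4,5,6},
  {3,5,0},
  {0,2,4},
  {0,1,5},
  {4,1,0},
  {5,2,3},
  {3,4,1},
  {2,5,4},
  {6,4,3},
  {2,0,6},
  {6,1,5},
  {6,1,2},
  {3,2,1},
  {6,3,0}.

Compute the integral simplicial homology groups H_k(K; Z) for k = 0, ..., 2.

Fix the vertex order 0 < 1 < 2 < 3 < 4 < 5 < 6 and write every simplex with vertices in increasing order. Then dim K = 2 and the simplices of K are:

  0-simplices (7): [0], [1], [2], [3], [4], [5], [6]
  1-simplices (21): [0,1], [0,2], [0,3], [0,4], [0,5], [0,6], [1,2], [1,3], [1,4], [1,5], [1,6], [2,3], [2,4], [2,5], [2,6], [3,4], [3,5], [3,6], [4,5], [4,6], [5,6]
  2-simplices (14): [0,1,4], [0,1,5], [0,2,4], [0,2,6], [0,3,5], [0,3,6], [1,2,3], [1,2,6], [1,3,4], [1,5,6], [2,3,5], [2,4,5], [3,4,6], [4,5,6]

Hence C_0 ≅ Z^7, C_1 ≅ Z^21, C_2 ≅ Z^14.

Boundary ∂_1: C_1 → C_0 is given by ∂[p,q] = [q] − [p].
The resulting 7×21 matrix has rank 6, and its Smith normal form has invariant factors (1,1,1,1,1,1).

The boundary map ∂_2: C_2 → C_1 maps a triangle to the signed sum of its edges. For instance
  ∂[0,1,5] = [1,5] − [0,5] + [0,1],
  ∂[1,3,4] = [3,4] − [1,4] + [1,3].
The 21×14 boundary matrix has rank 13 and Smith normal form diag(1,1,1,1,1,1,1,1,1,1,1,1,1).

From H_k ≅ ker(∂_k) / im(∂_{k+1}) we obtain:

  H_0: rank C_0 − rank ∂_1 = 7 − 6 = 1, and the invariant factors of ∂_1 are all 1, so H_0 ≅ Z.
  H_1: rank ker ∂_1 − rank ∂_2 = (21 − 6) − 13 = 2, and the invariant factors of ∂_2 are all 1, so H_1 ≅ Z^2.
  H_2: rank ker ∂_2 − rank ∂_3 = (14 − 13) − 0 = 1, and there is no ∂_3, so H_2 ≅ Z.

(K is a triangulation of the torus T^2.)

H_0 ≅ Z,  H_1 ≅ Z^2,  H_2 ≅ Z.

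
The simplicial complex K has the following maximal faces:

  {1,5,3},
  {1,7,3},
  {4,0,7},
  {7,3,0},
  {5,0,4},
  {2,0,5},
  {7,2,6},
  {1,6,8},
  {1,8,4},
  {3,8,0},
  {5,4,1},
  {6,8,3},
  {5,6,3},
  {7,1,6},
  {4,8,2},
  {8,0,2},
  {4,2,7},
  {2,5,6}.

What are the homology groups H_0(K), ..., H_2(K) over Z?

We work with the vertex ordering 0 < 1 < 2 < 3 < 4 < 5 < 6 < 7 < 8. The simplices of K, each written with vertices in increasing order, are:

  0-simplices (9): [0], [1], [2], [3], [4], [5], [6], [7], [8]
  1-simplices (27): (27 of them)
  2-simplices (18): [0,2,5], [0,2,8], [0,3,7], [0,3,8], [0,4,5], [0,4,7], [1,3,5], [1,3,7], [1,4,5], [1,4,8], [1,6,7], [1,6,8], [2,4,7], [2,4,8], [2,5,6], [2,6,7], [3,5,6], [3,6,8]

so the chain groups are C_0 ≅ Z^9, C_1 ≅ Z^27, C_2 ≅ Z^18.

The boundary map ∂_1: C_1 → C_0 is given by ∂[p,q] = [q] − [p]. For instance
  ∂[3,7] = [7] − [3].
The resulting 9×27 matrix has rank 8, and its Smith normal form has invariant factors (1,1,1,1,1,1,1,1).

∂_2: C_2 → C_1 sends each 2-simplex [p,q,r] to [q,r] − [p,r] + [p,q]. For instance
  ∂[2,5,6] = [5,6] − [2,6] + [2,5],
  ∂[3,6,8] = [6,8] − [3,8] + [3,6].
The resulting 27×18 matrix has rank 18, and its Smith normal form has invariant factors (1,1,1,1,1,1,1,1,1,1,1,1,1,1,1,1,1,2).

From H_k ≅ ker(∂_k) / im(∂_{k+1}) we obtain:

  H_0: rank C_0 − rank ∂_1 = 9 − 8 = 1, and the invariant factors of ∂_1 are all 1, so H_0 ≅ Z.
  H_1: rank ker ∂_1 − rank ∂_2 = (27 − 8) − 18 = 1, and ∂_2 has invariant factor 2 > 1, so H_1 ≅ Z × Z/2.
  H_2: rank ker ∂_2 − rank ∂_3 = (18 − 18) − 0 = 0, and there is no ∂_3, so H_2 ≅ 0.

(K is a triangulation of the Klein bottle.)

H_0 ≅ Z,  H_1 ≅ Z × Z/2,  H_2 = 0.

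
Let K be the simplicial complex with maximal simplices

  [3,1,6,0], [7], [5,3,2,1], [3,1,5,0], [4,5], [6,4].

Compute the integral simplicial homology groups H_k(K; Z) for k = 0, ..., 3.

Take the total order 0 < 1 < 2 < 3 < 4 < 5 < 6 < 7 on the vertex set. Then K (dimension 3) consists of the simplices:

  0-simplices (8): [0], [1], [2], [3], [4], [5], [6], [7]
  1-simplices (14): [0,1], [0,3], [0,5], [0,6], [1,2], [1,3], [1,5], [1,6], [2,3], [2,5], [3,5], [3,6], [4,5], [4,6]
  2-simplices (10): [0,1,3], [0,1,5], [0,1,6], [0,3,5], [0,3,6], [1,2,3], [1,2,5], [1,3,5], [1,3,6], [2,3,5]
  3-simplices (3): [0,1,3,5], [0,1,3,6], [1,2,3,5]

so the chain groups are C_0 ≅ Z^8, C_1 ≅ Z^14, C_2 ≅ Z^10, C_3 ≅ Z^3.

∂_1: C_1 → C_0 is given by ∂[p,q] = [q] − [p].
The resulting 8×14 matrix has rank 6, and its Smith normal form has invariant factors (1,1,1,1,1,1).

∂_2: C_2 → C_1 acts by ∂[p,q,r] = [q,r] − [p,r] + [p,q]. For instance
  ∂[0,1,6] = [1,6] − [0,6] + [0,1],
  ∂[0,1,3] = [1,3] − [0,3] + [0,1].
The 14×10 boundary matrix has rank 7 and Smith normal form diag(1,1,1,1,1,1,1).

∂_3: C_3 → C_2 sends each 3-simplex σ to the alternating sum Σ_i (−1)^i (σ with its i-th vertex removed). For instance
  ∂[1,2,3,5] = [2,3,5] − [1,3,5] + [1,2,5] − [1,2,3],
  ∂[0,1,3,5] = [1,3,5] − [0,3,5] + [0,1,5] − [0,1,3].
As a 10×3 matrix over Z this has rank 3, with invariant factors (1,1,1).

Computing H_k = (kernel of ∂_k) / (image of ∂_{k+1}):

  H_0: rank C_0 − rank ∂_1 = 8 − 6 = 2, and the invariant factors of ∂_1 are all 1, so H_0 ≅ Z^2.
  H_1: rank ker ∂_1 − rank ∂_2 = (14 − 6) − 7 = 1, and the invariant factors of ∂_2 are all 1, so H_1 ≅ Z.
  H_2: rank ker ∂_2 − rank ∂_3 = (10 − 7) − 3 = 0, and the invariant factors of ∂_3 are all 1, so H_2 ≅ 0.
  H_3: rank ker ∂_3 − rank ∂_4 = (3 − 3) − 0 = 0, and there is no ∂_4, so H_3 ≅ 0.

H_0 ≅ Z^2,  H_1 ≅ Z,  H_2 = 0,  H_3 = 0.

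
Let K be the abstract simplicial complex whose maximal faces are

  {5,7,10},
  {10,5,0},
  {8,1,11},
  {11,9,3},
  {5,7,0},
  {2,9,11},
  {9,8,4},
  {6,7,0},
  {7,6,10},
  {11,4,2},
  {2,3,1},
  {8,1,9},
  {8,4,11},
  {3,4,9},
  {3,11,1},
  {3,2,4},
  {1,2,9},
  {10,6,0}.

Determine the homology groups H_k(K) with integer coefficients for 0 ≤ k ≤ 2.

Fix the vertex order 0 < 1 < 2 < 3 < 4 < 5 < 6 < 7 < 8 < 9 < 10 < 11 and write every simplex with vertices in increasing order. Then dim K = 2 and the simplices of K are:

  0-simplices (12): [0], [1], [2], [3], [4], [5], [6], [7], [8], [9], [10], [11]
  1-simplices (27): (27 of them)
  2-simplices (18): (18 of them)

Hence C_0 ≅ Z^12, C_1 ≅ Z^27, C_2 ≅ Z^18.

∂_1: C_1 → C_0 maps an edge to its endpoints' difference, ∂[p,q] = q − p.
The resulting 12×27 matrix has rank 10, and its Smith normal form has invariant factors (1,1,1,1,1,1,1,1,1,1).

∂_2: C_2 → C_1 sends each 2-simplex [p,q,r] to [q,r] − [p,r] + [p,q]. For instance
  ∂[0,5,10] = [5,10] − [0,10] + [0,5],
  ∂[0,6,7] = [6,7] − [0,7] + [0,6].
This gives a 27×18 integer matrix of rank 17; reducing to Smith normal form yields diagonal entries (1,1,1,1,1,1,1,1,1,1,1,1,1,1,1,1,2).

Computing H_k = (kernel of ∂_k) / (image of ∂_{k+1}):

  H_0: rank C_0 − rank ∂_1 = 12 − 10 = 2, and the invariant factors of ∂_1 are all 1, so H_0 = Z^2.
  H_1: rank ker ∂_1 − rank ∂_2 = (27 − 10) − 17 = 0, and ∂_2 has invariant factor 2 > 1, so H_1 = Z/2.
  H_2: rank ker ∂_2 − rank ∂_3 = (18 − 17) − 0 = 1, and there is no ∂_3, so H_2 = Z.

(K is a triangulation of the disjoint union of the 2-sphere S^2 and the real projective plane RP^2.)

H_0 ≅ Z^2,  H_1 ≅ Z/2,  H_2 ≅ Z.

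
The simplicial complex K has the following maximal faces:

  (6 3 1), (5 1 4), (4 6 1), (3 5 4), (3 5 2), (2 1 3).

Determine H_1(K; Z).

H_1 = Z.

Fix the vertex order 1 < 2 < 3 < 4 < 5 < 6 and write every simplex with vertices in increasing order. Then dim K = 2 and the simplices of K are:

  0-simplices (6): [1], [2], [3], [4], [5], [6]
  1-simplices (12): [1,2], [1,3], [1,4], [1,5], [1,6], [2,3], [2,5], [3,4], [3,5], [3,6], [4,5], [4,6]
  2-simplices (6): [1,2,3], [1,3,6], [1,4,5], [1,4,6], [2,3,5], [3,4,5]

giving chain groups C_0 ≅ Z^6, C_1 ≅ Z^12, C_2 ≅ Z^6.

∂_1: C_1 → C_0 sends each edge [p,q] (with p < q) to q − p.
As a 6×12 matrix over Z this has rank 5, with invariant factors (1,1,1,1,1).

∂_2: C_2 → C_1 acts by ∂[p,q,r] = [q,r] − [p,r] + [p,q]. For instance
  ∂[2,3,5] = [3,5] − [2,5] + [2,3],
  ∂[1,4,6] = [4,6] − [1,6] + [1,4].
The resulting 12×6 matrix has rank 6, and its Smith normal form has invariant factors (1,1,1,1,1,1).

Computing H_k = (kernel of ∂_k) / (image of ∂_{k+1}):

  H_1: rank ker ∂_1 − rank ∂_2 = (12 − 5) − 6 = 1, and the invariant factors of ∂_2 are all 1, so H_1 = Z.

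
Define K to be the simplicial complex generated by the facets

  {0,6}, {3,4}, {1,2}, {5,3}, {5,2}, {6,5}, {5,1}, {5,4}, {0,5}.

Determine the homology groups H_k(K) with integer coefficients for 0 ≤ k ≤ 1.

K has 7 vertices, 9 edges.
rank ∂_0 = 0, rank ∂_1 = 6 ⇒ b_0 = 7 − 0 − 6 = 1; all invariant factors of ∂_1 are 1 so no torsion. So H_0 = Z.
rank ∂_1 = 6, rank ∂_2 = 0 ⇒ b_1 = 9 − 6 − 0 = 3. So H_1 = Z^3.

H_0 ≅ Z,  H_1 ≅ Z^3.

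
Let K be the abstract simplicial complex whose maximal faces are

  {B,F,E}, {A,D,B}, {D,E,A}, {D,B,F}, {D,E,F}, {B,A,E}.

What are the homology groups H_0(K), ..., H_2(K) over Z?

H_0 = Z,  H_1 = 0,  H_2 = Z.

We work with the vertex ordering A < B < D < E < F. The simplices of K, each written with vertices in increasing order, are:

  0-simplices (5): A, B, D, E, F
  1-simplices (9): AB, AD, AE, BD, BE, BF, DE, DF, EF
  2-simplices (6): ABD, ABE, ADE, BDF, BEF, DEF

Hence C_0 ≅ Z^5, C_1 ≅ Z^9, C_2 ≅ Z^6.

Boundary ∂_1: C_1 → C_0 maps an edge to its endpoints' difference, ∂[p,q] = q − p. For instance
  ∂DE = E − D.
This gives a 5×9 integer matrix of rank 4; reducing to Smith normal form yields diagonal entries (1,1,1,1).

Boundary ∂_2: C_2 → C_1 maps a triangle to the signed sum of its edges. For instance
  ∂ABD = BD − AD + AB,
  ∂ADE = DE − AE + AD.
The resulting 9×6 matrix has rank 5, and its Smith normal form has invariant factors (1,1,1,1,1).

Computing H_k = (kernel of ∂_k) / (image of ∂_{k+1}):

  H_0: rank C_0 − rank ∂_1 = 5 − 4 = 1, and the invariant factors of ∂_1 are all 1, so H_0 ≅ Z.
  H_1: rank ker ∂_1 − rank ∂_2 = (9 − 4) − 5 = 0, and the invariant factors of ∂_2 are all 1, so H_1 ≅ 0.
  H_2: rank ker ∂_2 − rank ∂_3 = (6 − 5) − 0 = 1, and there is no ∂_3, so H_2 ≅ Z.

As a check, the Euler characteristic is 5 − 9 + 6 = 2, which agrees with 1 − 0 + 1 = 2.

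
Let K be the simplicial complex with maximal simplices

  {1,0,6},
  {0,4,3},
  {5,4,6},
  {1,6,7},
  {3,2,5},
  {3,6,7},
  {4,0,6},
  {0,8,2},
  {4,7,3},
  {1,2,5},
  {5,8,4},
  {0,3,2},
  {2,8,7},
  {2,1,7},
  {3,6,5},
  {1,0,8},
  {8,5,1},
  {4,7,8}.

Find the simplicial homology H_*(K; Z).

We work with the vertex ordering 0 < 1 < 2 < 3 < 4 < 5 < 6 < 7 < 8. The simplices of K, each written with vertices in increasing order, are:

  0-simplices (9): [0], [1], [2], [3], [4], [5], [6], [7], [8]
  1-simplices (27): (27 of them)
  2-simplices (18): [0,1,6], [0,1,8], [0,2,3], [0,2,8], [0,3,4], [0,4,6], [1,2,5], [1,2,7], [1,5,8], [1,6,7], [2,3,5], [2,7,8], [3,4,7], [3,5,6], [3,6,7], [4,5,6], [4,5,8], [4,7,8]

so the chain groups are C_0 ≅ Z^9, C_1 ≅ Z^27, C_2 ≅ Z^18.

The boundary map ∂_1: C_1 → C_0 maps an edge to its endpoints' difference, ∂[p,q] = q − p.
The resulting 9×27 matrix has rank 8, and its Smith normal form has invariant factors (1,1,1,1,1,1,1,1).

∂_2: C_2 → C_1 acts by ∂[p,q,r] = [q,r] − [p,r] + [p,q]. For instance
  ∂[3,4,7] = [4,7] − [3,7] + [3,4],
  ∂[1,6,7] = [6,7] − [1,7] + [1,6].
This gives a 27×18 integer matrix of rank 18; reducing to Smith normal form yields diagonal entries (1,1,1,1,1,1,1,1,1,1,1,1,1,1,1,1,1,2).

From H_k ≅ ker(∂_k) / im(∂_{k+1}) we obtain:

  H_0: rank C_0 − rank ∂_1 = 9 − 8 = 1, and the invariant factors of ∂_1 are all 1, so H_0 ≅ Z.
  H_1: rank ker ∂_1 − rank ∂_2 = (27 − 8) − 18 = 1, and ∂_2 has invariant factor 2 > 1, so H_1 ≅ Z ⊕ Z_2.
  H_2: rank ker ∂_2 − rank ∂_3 = (18 − 18) − 0 = 0, and there is no ∂_3, so H_2 ≅ 0.

As a check, the Euler characteristic is 9 − 27 + 18 = 0, which agrees with 1 − 1 + 0 = 0.

H_0 ≅ Z,  H_1 ≅ Z ⊕ Z_2,  H_2 = 0.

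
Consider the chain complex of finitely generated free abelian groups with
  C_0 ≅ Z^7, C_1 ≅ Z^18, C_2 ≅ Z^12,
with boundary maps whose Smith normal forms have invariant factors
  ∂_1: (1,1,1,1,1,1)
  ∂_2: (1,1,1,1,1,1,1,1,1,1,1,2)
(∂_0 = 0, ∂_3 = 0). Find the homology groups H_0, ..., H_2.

H_0 = Z,  H_1 = Z/2,  H_2 = 0.

H_0: b_0 = 7 − 0 − 6 = 1; torsion from ∂_1 factors > 1: none. So H_0 = Z.
H_1: b_1 = 18 − 6 − 12 = 0; torsion from ∂_2 factors > 1: [2]. So H_1 = Z/2.
H_2: b_2 = 12 − 12 − 0 = 0; torsion from ∂_3 factors > 1: none. So H_2 = 0.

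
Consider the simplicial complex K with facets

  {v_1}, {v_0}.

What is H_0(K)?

H_0 = Z^2.

Order the vertices as v_0 < v_1. Listing each simplex with vertices in this order, K has dimension 0 with simplices:

  0-simplices (2): [v_0], [v_1]

giving chain groups C_0 ≅ Z^2.

Now H_k = ker ∂_k / im ∂_{k+1}, so:

  H_0: rank C_0 − rank ∂_1 = 2 − 0 = 2, and there is no ∂_1, so H_0 = Z^2.

(K is a triangulation of a set of 2 points.)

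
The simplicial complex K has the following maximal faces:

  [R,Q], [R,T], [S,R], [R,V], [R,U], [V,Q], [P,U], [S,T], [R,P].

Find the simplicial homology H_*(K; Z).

H_0 ≅ Z,  H_1 ≅ Z^3.

We work with the vertex ordering P < Q < R < S < T < U < V. The simplices of K, each written with vertices in increasing order, are:

  0-simplices (7): P, Q, R, S, T, U, V
  1-simplices (9): PR, PU, QR, QV, RS, RT, RU, RV, ST

Hence C_0 ≅ Z^7, C_1 ≅ Z^9.

The boundary map ∂_1: C_1 → C_0 sends each edge [p,q] (with p < q) to q − p. For instance
  ∂ST = T − S.
As a 7×9 matrix over Z this has rank 6, with invariant factors (1,1,1,1,1,1).

Reading off H_k = ker ∂_k / im ∂_{k+1}:

  H_0: rank C_0 − rank ∂_1 = 7 − 6 = 1, and the invariant factors of ∂_1 are all 1, so H_0 ≅ Z.
  H_1: rank ker ∂_1 − rank ∂_2 = (9 − 6) − 0 = 3, and there is no ∂_2, so H_1 ≅ Z^3.

(K is a triangulation of a wedge of 3 circles.)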